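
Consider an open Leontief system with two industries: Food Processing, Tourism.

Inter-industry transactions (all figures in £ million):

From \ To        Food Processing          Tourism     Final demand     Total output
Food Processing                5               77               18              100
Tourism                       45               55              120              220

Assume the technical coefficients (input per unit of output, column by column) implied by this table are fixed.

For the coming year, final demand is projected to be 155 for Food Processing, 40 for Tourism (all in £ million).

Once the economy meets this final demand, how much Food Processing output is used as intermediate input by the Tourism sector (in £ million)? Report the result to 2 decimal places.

z_FT = 67.95

Technical coefficients a_ij = z_ij / X_j:
  a_FF = 5/100 = 0.05, a_TF = 45/100 = 0.45
  a_FT = 77/220 = 0.35, a_TT = 55/220 = 0.25
I − A =
  [   0.95    -0.35]
  [  -0.45     0.75]
det(I−A) = (0.95)(0.75) − (-0.35)(-0.45) = 0.5550
adj(I−A) = [[0.75, 0.35], [0.45, 0.95]]
(I − A)⁻¹ = adj(I−A) / det(I−A) ≈
  [   1.3514     0.6306]
  [   0.8108     1.7117]
First solve x = (I − A)⁻¹ d = adj(I−A)·d / det(I−A); in particular x_T = (0.45·155 + 0.95·40) / 0.5550 = 107.75 / 0.5550 ≈ 194.1441.
Intermediate flow from F to T: z_FT = a_FT · x_T = 0.35 × 107.75 / 0.5550 = 37.7125 / 0.5550 ≈ 67.95.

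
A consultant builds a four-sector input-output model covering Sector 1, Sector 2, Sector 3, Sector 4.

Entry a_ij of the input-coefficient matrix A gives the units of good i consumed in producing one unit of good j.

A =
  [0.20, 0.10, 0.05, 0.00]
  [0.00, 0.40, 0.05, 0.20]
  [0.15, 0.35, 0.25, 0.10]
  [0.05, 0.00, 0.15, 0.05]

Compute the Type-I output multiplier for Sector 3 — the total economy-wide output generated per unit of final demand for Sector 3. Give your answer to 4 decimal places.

m_3 = 2.0469

I − A =
  [   0.80    -0.10    -0.05     0.00]
  [   0.00     0.60    -0.05    -0.20]
  [  -0.15    -0.35     0.75    -0.10]
  [  -0.05     0.00    -0.15     0.95]
Compute the cofactors C_ij = (−1)^(i+j)·(3×3 minor ij) of I−A; the adjugate is their transpose:
adj(I−A) = Cᵀ =
  [ 0.391375   0.086375   0.036250   0.022000]
  [ 0.019375   0.550625   0.062500   0.122500]
  [ 0.092000   0.280750   0.455000   0.107000]
  [ 0.035125   0.048875   0.073750   0.340750]
det(I−A) = Σ_j (I−A)_1j·C_1j = (0.80)(0.391375) + (-0.10)(0.019375) + (-0.05)(0.092000) + (0.00)(0.035125) = 0.3065625
(I − A)⁻¹ = adj(I−A) / det(I−A) ≈
  [   1.27666     0.28175     0.11825     0.07176]
  [   0.06320     1.79613     0.20387     0.39959]
  [   0.30010     0.91580     1.48420     0.34903]
  [   0.11458     0.15943     0.24057     1.11152]
The output multiplier for sector j is the column-j sum of the Leontief inverse (I − A)⁻¹ = adj(I−A) / det(I−A).
Column 3 of adj(I−A): (0.036250, 0.062500, 0.455000, 0.073750); det(I−A) = 0.3065625.
m_3 = (0.036250 + 0.062500 + 0.455000 + 0.073750) / 0.3065625 = 0.6275 / 0.3065625 ≈ 2.0469.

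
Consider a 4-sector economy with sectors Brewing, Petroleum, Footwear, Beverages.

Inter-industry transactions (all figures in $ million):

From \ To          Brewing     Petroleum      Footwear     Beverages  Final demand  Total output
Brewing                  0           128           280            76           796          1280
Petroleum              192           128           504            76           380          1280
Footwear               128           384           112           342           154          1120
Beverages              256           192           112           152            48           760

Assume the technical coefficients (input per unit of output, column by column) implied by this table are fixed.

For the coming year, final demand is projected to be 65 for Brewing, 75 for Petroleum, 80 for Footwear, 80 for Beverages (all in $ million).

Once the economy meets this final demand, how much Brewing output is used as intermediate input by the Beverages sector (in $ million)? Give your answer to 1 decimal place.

z_14 = 25.6

Technical coefficients a_ij = z_ij / X_j:
  a_11 = 0/1280 = 0.00, a_21 = 192/1280 = 0.15, a_31 = 128/1280 = 0.10, a_41 = 256/1280 = 0.20
  a_12 = 128/1280 = 0.10, a_22 = 128/1280 = 0.10, a_32 = 384/1280 = 0.30, a_42 = 192/1280 = 0.15
  a_13 = 280/1120 = 0.25, a_23 = 504/1120 = 0.45, a_33 = 112/1120 = 0.10, a_43 = 112/1120 = 0.10
  a_14 = 76/760 = 0.10, a_24 = 76/760 = 0.10, a_34 = 342/760 = 0.45, a_44 = 152/760 = 0.20
I − A =
  [   1.00    -0.10    -0.25    -0.10]
  [  -0.15     0.90    -0.45    -0.10]
  [  -0.10    -0.30     0.90    -0.45]
  [  -0.20    -0.15    -0.10     0.80]
Compute the cofactors C_ij = (−1)^(i+j)·(3×3 minor ij) of I−A; the adjugate is their transpose:
adj(I−A) = Cᵀ =
  [ 0.452625   0.160875   0.229000   0.205500]
  [ 0.196750   0.613500   0.397500   0.324875]
  [ 0.203625   0.320000   0.670750   0.442750]
  [ 0.175500   0.195250   0.215625   0.623250]
det(I−A) = Σ_j (I−A)_1j·C_1j = (1.00)(0.452625) + (-0.10)(0.196750) + (-0.25)(0.203625) + (-0.10)(0.175500) = 0.36449375
(I − A)⁻¹ = adj(I−A) / det(I−A) ≈
  [   1.2418     0.4414     0.6283     0.5638]
  [   0.5398     1.6832     1.0906     0.8913]
  [   0.5587     0.8779     1.8402     1.2147]
  [   0.4815     0.5357     0.5916     1.7099]
First solve x = (I − A)⁻¹ d = adj(I−A)·d / det(I−A); in particular x_4 = (0.175500·65 + 0.195250·75 + 0.215625·80 + 0.623250·80) / 0.36449375 = 93.16125 / 0.36449375 ≈ 255.591.
Intermediate flow from 1 to 4: z_14 = a_14 · x_4 = 0.10 × 93.16125 / 0.36449375 = 9.316125 / 0.36449375 ≈ 25.6.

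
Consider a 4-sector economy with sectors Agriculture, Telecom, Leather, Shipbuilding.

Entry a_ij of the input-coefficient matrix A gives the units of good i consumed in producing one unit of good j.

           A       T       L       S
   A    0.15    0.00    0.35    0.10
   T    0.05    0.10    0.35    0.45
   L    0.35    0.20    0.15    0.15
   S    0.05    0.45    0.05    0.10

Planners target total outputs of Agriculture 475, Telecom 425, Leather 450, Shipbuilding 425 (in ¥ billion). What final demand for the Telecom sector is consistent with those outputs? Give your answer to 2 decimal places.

d_T = 10.00

I − A =
  [   0.85     0.00    -0.35    -0.10]
  [  -0.05     0.90    -0.35    -0.45]
  [  -0.35    -0.20     0.85    -0.15]
  [  -0.05    -0.45    -0.05     0.90]
d = (I − A) x:
  d_A = (+0.85)·475 + (+0.00)·425 + (-0.35)·450 + (-0.10)·425 = 203.75
  d_T = (-0.05)·475 + (+0.90)·425 + (-0.35)·450 + (-0.45)·425 = 10.00
  d_L = (-0.35)·475 + (-0.20)·425 + (+0.85)·450 + (-0.15)·425 = 67.50
  d_S = (-0.05)·475 + (-0.45)·425 + (-0.05)·450 + (+0.90)·425 = 145.00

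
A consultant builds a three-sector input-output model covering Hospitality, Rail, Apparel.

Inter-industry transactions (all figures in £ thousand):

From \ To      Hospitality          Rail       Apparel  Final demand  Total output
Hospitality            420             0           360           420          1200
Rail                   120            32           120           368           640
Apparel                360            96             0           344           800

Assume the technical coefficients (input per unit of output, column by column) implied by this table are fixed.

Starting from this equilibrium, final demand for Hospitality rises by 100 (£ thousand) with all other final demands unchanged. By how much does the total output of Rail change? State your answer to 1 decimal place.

Δx_R = 31.0

Technical coefficients a_ij = z_ij / X_j:
  a_HH = 420/1200 = 0.35, a_RH = 120/1200 = 0.10, a_AH = 360/1200 = 0.30
  a_HR = 0/640 = 0.00, a_RR = 32/640 = 0.05, a_AR = 96/640 = 0.15
  a_HA = 360/800 = 0.45, a_RA = 120/800 = 0.15, a_AA = 0/800 = 0.00
I − A =
  [   0.65     0.00    -0.45]
  [  -0.10     0.95    -0.15]
  [  -0.30    -0.15     1.00]
Cofactors of I−A, C_ij = (−1)^(i+j)·(minor ij) (rows/columns in the sector order above):
  C_11 = (0.95)(1.00) − (-0.15)(-0.15) = 0.9275
  C_12 = −[(-0.10)(1.00) − (-0.15)(-0.30)] = 0.1450
  C_13 = (-0.10)(-0.15) − (0.95)(-0.30) = 0.3000
  C_21 = −[(0.00)(1.00) − (-0.45)(-0.15)] = 0.0675
  C_22 = (0.65)(1.00) − (-0.45)(-0.30) = 0.5150
  C_23 = −[(0.65)(-0.15) − (0.00)(-0.30)] = 0.0975
  C_31 = (0.00)(-0.15) − (-0.45)(0.95) = 0.4275
  C_32 = −[(0.65)(-0.15) − (-0.45)(-0.10)] = 0.1425
  C_33 = (0.65)(0.95) − (0.00)(-0.10) = 0.6175
det(I−A) = Σ_j (I−A)_1j·C_1j = (0.65)(0.9275) + (0.00)(0.1450) + (-0.45)(0.3000) = 0.467875
adj(I−A) = Cᵀ =
  [ 0.9275   0.0675   0.4275]
  [ 0.1450   0.5150   0.1425]
  [ 0.3000   0.0975   0.6175]
(I − A)⁻¹ = adj(I−A) / det(I−A) ≈
  [   1.9824     0.1443     0.9137]
  [   0.3099     1.1007     0.3046]
  [   0.6412     0.2084     1.3198]
Δx = (I − A)⁻¹ Δd with Δd having +100 in the Hospitality component and 0 elsewhere.
So Δx_R = L_RH · (+100), where L_RH = adj(I−A)_RH / det(I−A) = 0.1450 / 0.467875.
Δx_R = 0.1450 × (+100) / 0.467875 = 14.50 / 0.467875 ≈ 31.0.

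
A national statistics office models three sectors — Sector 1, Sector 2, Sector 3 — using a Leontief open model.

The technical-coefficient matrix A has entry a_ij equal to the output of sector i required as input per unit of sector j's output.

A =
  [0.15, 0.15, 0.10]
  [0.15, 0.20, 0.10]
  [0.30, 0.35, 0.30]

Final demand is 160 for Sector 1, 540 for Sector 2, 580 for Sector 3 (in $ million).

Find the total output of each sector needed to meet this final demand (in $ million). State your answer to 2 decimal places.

I − A =
  [   0.85    -0.15    -0.10]
  [  -0.15     0.80    -0.10]
  [  -0.30    -0.35     0.70]
Cofactors of I−A, C_ij = (−1)^(i+j)·(minor ij) (rows/columns in the sector order above):
  C_11 = (0.80)(0.70) − (-0.10)(-0.35) = 0.5250
  C_12 = −[(-0.15)(0.70) − (-0.10)(-0.30)] = 0.1350
  C_13 = (-0.15)(-0.35) − (0.80)(-0.30) = 0.2925
  C_21 = −[(-0.15)(0.70) − (-0.10)(-0.35)] = 0.1400
  C_22 = (0.85)(0.70) − (-0.10)(-0.30) = 0.5650
  C_23 = −[(0.85)(-0.35) − (-0.15)(-0.30)] = 0.3425
  C_31 = (-0.15)(-0.10) − (-0.10)(0.80) = 0.0950
  C_32 = −[(0.85)(-0.10) − (-0.10)(-0.15)] = 0.1000
  C_33 = (0.85)(0.80) − (-0.15)(-0.15) = 0.6575
det(I−A) = Σ_j (I−A)_1j·C_1j = (0.85)(0.5250) + (-0.15)(0.1350) + (-0.10)(0.2925) = 0.39675
adj(I−A) = Cᵀ =
  [ 0.5250   0.1400   0.0950]
  [ 0.1350   0.5650   0.1000]
  [ 0.2925   0.3425   0.6575]
(I − A)⁻¹ = adj(I−A) / det(I−A) ≈
  [   1.3233     0.3529     0.2394]
  [   0.3403     1.4241     0.2520]
  [   0.7372     0.8633     1.6572]
x = (I − A)⁻¹ d = adj(I−A)·d / det(I−A), with det(I−A) = 0.39675:
  x_1 = (0.5250·160 + 0.1400·540 + 0.0950·580) / 0.39675 = 214.70 / 0.39675 ≈ 541.15
  x_2 = (0.1350·160 + 0.5650·540 + 0.1000·580) / 0.39675 = 384.70 / 0.39675 ≈ 969.63
  x_3 = (0.2925·160 + 0.3425·540 + 0.6575·580) / 0.39675 = 613.10 / 0.39675 ≈ 1545.31

x_1 = 541.15, x_2 = 969.63, x_3 = 1545.31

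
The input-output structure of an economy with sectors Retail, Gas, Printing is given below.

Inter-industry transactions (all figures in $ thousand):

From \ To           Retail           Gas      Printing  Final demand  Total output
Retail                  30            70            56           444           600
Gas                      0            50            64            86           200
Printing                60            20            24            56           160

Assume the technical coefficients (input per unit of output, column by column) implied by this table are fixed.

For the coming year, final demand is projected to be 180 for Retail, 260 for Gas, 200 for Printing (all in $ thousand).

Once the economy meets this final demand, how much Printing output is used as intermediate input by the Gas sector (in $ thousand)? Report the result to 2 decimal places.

Technical coefficients a_ij = z_ij / X_j:
  a_11 = 30/600 = 0.05, a_21 = 0/600 = 0.00, a_31 = 60/600 = 0.10
  a_12 = 70/200 = 0.35, a_22 = 50/200 = 0.25, a_32 = 20/200 = 0.10
  a_13 = 56/160 = 0.35, a_23 = 64/160 = 0.40, a_33 = 24/160 = 0.15
I − A =
  [   0.95    -0.35    -0.35]
  [   0.00     0.75    -0.40]
  [  -0.10    -0.10     0.85]
Cofactors of I−A, C_ij = (−1)^(i+j)·(minor ij) (rows/columns in the sector order above):
  C_11 = (0.75)(0.85) − (-0.40)(-0.10) = 0.5975
  C_12 = −[(0.00)(0.85) − (-0.40)(-0.10)] = 0.0400
  C_13 = (0.00)(-0.10) − (0.75)(-0.10) = 0.0750
  C_21 = −[(-0.35)(0.85) − (-0.35)(-0.10)] = 0.3325
  C_22 = (0.95)(0.85) − (-0.35)(-0.10) = 0.7725
  C_23 = −[(0.95)(-0.10) − (-0.35)(-0.10)] = 0.1300
  C_31 = (-0.35)(-0.40) − (-0.35)(0.75) = 0.4025
  C_32 = −[(0.95)(-0.40) − (-0.35)(0.00)] = 0.3800
  C_33 = (0.95)(0.75) − (-0.35)(0.00) = 0.7125
det(I−A) = Σ_j (I−A)_1j·C_1j = (0.95)(0.5975) + (-0.35)(0.0400) + (-0.35)(0.0750) = 0.527375
adj(I−A) = Cᵀ =
  [ 0.5975   0.3325   0.4025]
  [ 0.0400   0.7725   0.3800]
  [ 0.0750   0.1300   0.7125]
(I − A)⁻¹ = adj(I−A) / det(I−A) ≈
  [   1.1330     0.6305     0.7632]
  [   0.0758     1.4648     0.7205]
  [   0.1422     0.2465     1.3510]
First solve x = (I − A)⁻¹ d = adj(I−A)·d / det(I−A); in particular x_2 = (0.0400·180 + 0.7725·260 + 0.3800·200) / 0.527375 = 284.05 / 0.527375 ≈ 538.6110.
Intermediate flow from 3 to 2: z_32 = a_32 · x_2 = 0.10 × 284.05 / 0.527375 = 28.405 / 0.527375 ≈ 53.86.

z_32 = 53.86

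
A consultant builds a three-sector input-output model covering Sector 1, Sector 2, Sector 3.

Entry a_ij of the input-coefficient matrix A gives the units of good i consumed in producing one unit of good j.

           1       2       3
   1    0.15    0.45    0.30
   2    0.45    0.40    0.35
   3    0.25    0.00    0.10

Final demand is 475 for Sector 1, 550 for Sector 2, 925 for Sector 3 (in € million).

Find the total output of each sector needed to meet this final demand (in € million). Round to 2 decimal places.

I − A =
  [   0.85    -0.45    -0.30]
  [  -0.45     0.60    -0.35]
  [  -0.25     0.00     0.90]
Cofactors of I−A, C_ij = (−1)^(i+j)·(minor ij) (rows/columns in the sector order above):
  C_11 = (0.60)(0.90) − (-0.35)(0.00) = 0.5400
  C_12 = −[(-0.45)(0.90) − (-0.35)(-0.25)] = 0.4925
  C_13 = (-0.45)(0.00) − (0.60)(-0.25) = 0.1500
  C_21 = −[(-0.45)(0.90) − (-0.30)(0.00)] = 0.4050
  C_22 = (0.85)(0.90) − (-0.30)(-0.25) = 0.6900
  C_23 = −[(0.85)(0.00) − (-0.45)(-0.25)] = 0.1125
  C_31 = (-0.45)(-0.35) − (-0.30)(0.60) = 0.3375
  C_32 = −[(0.85)(-0.35) − (-0.30)(-0.45)] = 0.4325
  C_33 = (0.85)(0.60) − (-0.45)(-0.45) = 0.3075
det(I−A) = Σ_j (I−A)_1j·C_1j = (0.85)(0.5400) + (-0.45)(0.4925) + (-0.30)(0.1500) = 0.192375
adj(I−A) = Cᵀ =
  [ 0.5400   0.4050   0.3375]
  [ 0.4925   0.6900   0.4325]
  [ 0.1500   0.1125   0.3075]
(I − A)⁻¹ = adj(I−A) / det(I−A) ≈
  [   2.8070     2.1053     1.7544]
  [   2.5601     3.5867     2.2482]
  [   0.7797     0.5848     1.5984]
x = (I − A)⁻¹ d = adj(I−A)·d / det(I−A), with det(I−A) = 0.192375:
  x_1 = (0.5400·475 + 0.4050·550 + 0.3375·925) / 0.192375 = 791.4375 / 0.192375 ≈ 4114.04
  x_2 = (0.4925·475 + 0.6900·550 + 0.4325·925) / 0.192375 = 1013.50 / 0.192375 ≈ 5268.36
  x_3 = (0.1500·475 + 0.1125·550 + 0.3075·925) / 0.192375 = 417.5625 / 0.192375 ≈ 2170.57

x_1 = 4114.04, x_2 = 5268.36, x_3 = 2170.57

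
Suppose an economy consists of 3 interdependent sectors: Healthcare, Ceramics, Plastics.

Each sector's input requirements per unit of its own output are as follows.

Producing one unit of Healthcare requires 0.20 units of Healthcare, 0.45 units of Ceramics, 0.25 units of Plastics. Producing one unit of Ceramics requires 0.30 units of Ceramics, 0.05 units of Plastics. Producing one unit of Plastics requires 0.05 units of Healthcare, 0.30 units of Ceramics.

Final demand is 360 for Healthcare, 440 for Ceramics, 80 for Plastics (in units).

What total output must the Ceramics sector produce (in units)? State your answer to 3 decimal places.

x_2 = 1034.146

I − A =
  [   0.80     0.00    -0.05]
  [  -0.45     0.70    -0.30]
  [  -0.25    -0.05     1.00]
Cofactors of I−A, C_ij = (−1)^(i+j)·(minor ij) (rows/columns in the sector order above):
  C_11 = (0.70)(1.00) − (-0.30)(-0.05) = 0.6850
  C_12 = −[(-0.45)(1.00) − (-0.30)(-0.25)] = 0.5250
  C_13 = (-0.45)(-0.05) − (0.70)(-0.25) = 0.1975
  C_21 = −[(0.00)(1.00) − (-0.05)(-0.05)] = 0.0025
  C_22 = (0.80)(1.00) − (-0.05)(-0.25) = 0.7875
  C_23 = −[(0.80)(-0.05) − (0.00)(-0.25)] = 0.0400
  C_31 = (0.00)(-0.30) − (-0.05)(0.70) = 0.0350
  C_32 = −[(0.80)(-0.30) − (-0.05)(-0.45)] = 0.2625
  C_33 = (0.80)(0.70) − (0.00)(-0.45) = 0.5600
det(I−A) = Σ_j (I−A)_1j·C_1j = (0.80)(0.6850) + (0.00)(0.5250) + (-0.05)(0.1975) = 0.538125
adj(I−A) = Cᵀ =
  [ 0.6850   0.0025   0.0350]
  [ 0.5250   0.7875   0.2625]
  [ 0.1975   0.0400   0.5600]
(I − A)⁻¹ = adj(I−A) / det(I−A) ≈
  [   1.2729     0.0046     0.0650]
  [   0.9756     1.4634     0.4878]
  [   0.3670     0.0743     1.0407]
x = (I − A)⁻¹ d = adj(I−A)·d / det(I−A), with det(I−A) = 0.538125:
  x_1 = (0.6850·360 + 0.0025·440 + 0.0350·80) / 0.538125 = 250.50 / 0.538125 ≈ 465.505
  x_2 = (0.5250·360 + 0.7875·440 + 0.2625·80) / 0.538125 = 556.50 / 0.538125 ≈ 1034.146
  x_3 = (0.1975·360 + 0.0400·440 + 0.5600·80) / 0.538125 = 133.50 / 0.538125 ≈ 248.084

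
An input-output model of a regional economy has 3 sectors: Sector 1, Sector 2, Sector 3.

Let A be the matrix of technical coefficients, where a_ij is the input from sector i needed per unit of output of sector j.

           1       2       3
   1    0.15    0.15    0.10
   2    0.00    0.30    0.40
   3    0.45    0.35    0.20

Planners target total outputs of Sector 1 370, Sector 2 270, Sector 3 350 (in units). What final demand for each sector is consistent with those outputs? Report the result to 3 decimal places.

I − A =
  [   0.85    -0.15    -0.10]
  [   0.00     0.70    -0.40]
  [  -0.45    -0.35     0.80]
d = (I − A) x:
  d_1 = (+0.85)·370 + (-0.15)·270 + (-0.10)·350 = 239.000
  d_2 = (+0.00)·370 + (+0.70)·270 + (-0.40)·350 = 49.000
  d_3 = (-0.45)·370 + (-0.35)·270 + (+0.80)·350 = 19.000

d_1 = 239.000, d_2 = 49.000, d_3 = 19.000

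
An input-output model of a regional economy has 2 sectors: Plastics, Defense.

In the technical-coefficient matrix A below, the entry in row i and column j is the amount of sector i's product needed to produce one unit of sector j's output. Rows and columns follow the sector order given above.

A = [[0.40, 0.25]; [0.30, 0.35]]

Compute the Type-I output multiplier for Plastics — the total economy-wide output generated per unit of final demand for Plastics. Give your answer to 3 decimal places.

I − A =
  [   0.60    -0.25]
  [  -0.30     0.65]
det(I−A) = (0.60)(0.65) − (-0.25)(-0.30) = 0.3150
adj(I−A) = [[0.65, 0.25], [0.30, 0.60]]
(I − A)⁻¹ = adj(I−A) / det(I−A) ≈
  [   2.0635     0.7937]
  [   0.9524     1.9048]
The output multiplier for sector j is the column-j sum of the Leontief inverse (I − A)⁻¹ = adj(I−A) / det(I−A).
Column P of adj(I−A): (0.65, 0.30); det(I−A) = 0.3150.
m_P = (0.65 + 0.30) / 0.3150 = 0.95 / 0.3150 ≈ 3.016.

m_P = 3.016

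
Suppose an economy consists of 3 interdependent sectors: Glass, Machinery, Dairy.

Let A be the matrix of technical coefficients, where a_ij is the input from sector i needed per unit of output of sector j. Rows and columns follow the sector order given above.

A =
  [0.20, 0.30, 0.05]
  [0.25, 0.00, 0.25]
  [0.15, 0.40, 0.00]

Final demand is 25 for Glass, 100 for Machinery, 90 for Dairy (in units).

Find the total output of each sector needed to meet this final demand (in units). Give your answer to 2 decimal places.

I − A =
  [   0.80    -0.30    -0.05]
  [  -0.25     1.00    -0.25]
  [  -0.15    -0.40     1.00]
Cofactors of I−A, C_ij = (−1)^(i+j)·(minor ij) (rows/columns in the sector order above):
  C_11 = (1.00)(1.00) − (-0.25)(-0.40) = 0.9000
  C_12 = −[(-0.25)(1.00) − (-0.25)(-0.15)] = 0.2875
  C_13 = (-0.25)(-0.40) − (1.00)(-0.15) = 0.2500
  C_21 = −[(-0.30)(1.00) − (-0.05)(-0.40)] = 0.3200
  C_22 = (0.80)(1.00) − (-0.05)(-0.15) = 0.7925
  C_23 = −[(0.80)(-0.40) − (-0.30)(-0.15)] = 0.3650
  C_31 = (-0.30)(-0.25) − (-0.05)(1.00) = 0.1250
  C_32 = −[(0.80)(-0.25) − (-0.05)(-0.25)] = 0.2125
  C_33 = (0.80)(1.00) − (-0.30)(-0.25) = 0.7250
det(I−A) = Σ_j (I−A)_1j·C_1j = (0.80)(0.9000) + (-0.30)(0.2875) + (-0.05)(0.2500) = 0.62125
adj(I−A) = Cᵀ =
  [ 0.9000   0.3200   0.1250]
  [ 0.2875   0.7925   0.2125]
  [ 0.2500   0.3650   0.7250]
(I − A)⁻¹ = adj(I−A) / det(I−A) ≈
  [   1.4487     0.5151     0.2012]
  [   0.4628     1.2757     0.3421]
  [   0.4024     0.5875     1.1670]
x = (I − A)⁻¹ d = adj(I−A)·d / det(I−A), with det(I−A) = 0.62125:
  x_G = (0.9000·25 + 0.3200·100 + 0.1250·90) / 0.62125 = 65.75 / 0.62125 ≈ 105.84
  x_M = (0.2875·25 + 0.7925·100 + 0.2125·90) / 0.62125 = 105.5625 / 0.62125 ≈ 169.92
  x_D = (0.2500·25 + 0.3650·100 + 0.7250·90) / 0.62125 = 108.00 / 0.62125 ≈ 173.84

x_G = 105.84, x_M = 169.92, x_D = 173.84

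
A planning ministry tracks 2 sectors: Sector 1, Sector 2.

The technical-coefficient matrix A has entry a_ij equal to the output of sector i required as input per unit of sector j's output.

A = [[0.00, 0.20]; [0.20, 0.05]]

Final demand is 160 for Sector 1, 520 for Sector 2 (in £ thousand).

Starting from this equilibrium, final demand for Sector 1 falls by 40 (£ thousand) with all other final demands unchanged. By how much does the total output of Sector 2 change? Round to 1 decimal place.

I − A =
  [   1.00    -0.20]
  [  -0.20     0.95]
det(I−A) = (1.00)(0.95) − (-0.20)(-0.20) = 0.9100
adj(I−A) = [[0.95, 0.20], [0.20, 1.00]]
(I − A)⁻¹ = adj(I−A) / det(I−A) ≈
  [   1.0440     0.2198]
  [   0.2198     1.0989]
Δx = (I − A)⁻¹ Δd with Δd having -40 in the Sector 1 component and 0 elsewhere.
So Δx_2 = L_21 · (-40), where L_21 = adj(I−A)_21 / det(I−A) = 0.20 / 0.9100.
Δx_2 = 0.20 × (-40) / 0.9100 = -8.00 / 0.9100 ≈ -8.8.

Δx_2 = -8.8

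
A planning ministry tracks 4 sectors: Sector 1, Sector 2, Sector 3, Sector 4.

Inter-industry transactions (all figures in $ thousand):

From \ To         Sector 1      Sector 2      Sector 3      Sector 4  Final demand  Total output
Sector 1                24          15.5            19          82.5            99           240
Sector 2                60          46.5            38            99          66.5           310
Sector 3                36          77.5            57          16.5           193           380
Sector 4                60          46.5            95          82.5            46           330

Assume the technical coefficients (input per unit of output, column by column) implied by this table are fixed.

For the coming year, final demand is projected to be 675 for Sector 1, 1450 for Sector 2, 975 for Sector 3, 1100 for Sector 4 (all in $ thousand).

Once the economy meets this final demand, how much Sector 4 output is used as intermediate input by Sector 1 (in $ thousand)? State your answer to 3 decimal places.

Technical coefficients a_ij = z_ij / X_j:
  a_11 = 24/240 = 0.10, a_21 = 60/240 = 0.25, a_31 = 36/240 = 0.15, a_41 = 60/240 = 0.25
  a_12 = 15.5/310 = 0.05, a_22 = 46.5/310 = 0.15, a_32 = 77.5/310 = 0.25, a_42 = 46.5/310 = 0.15
  a_13 = 19/380 = 0.05, a_23 = 38/380 = 0.10, a_33 = 57/380 = 0.15, a_43 = 95/380 = 0.25
  a_14 = 82.5/330 = 0.25, a_24 = 99/330 = 0.30, a_34 = 16.5/330 = 0.05, a_44 = 82.5/330 = 0.25
I − A =
  [   0.90    -0.05    -0.05    -0.25]
  [  -0.25     0.85    -0.10    -0.30]
  [  -0.15    -0.25     0.85    -0.05]
  [  -0.25    -0.15    -0.25     0.75]
Compute the cofactors C_ij = (−1)^(i+j)·(3×3 minor ij) of I−A; the adjugate is their transpose:
adj(I−A) = Cᵀ =
  [ 0.454750   0.088500   0.094000   0.193250]
  [ 0.243750   0.493750   0.157500   0.289250]
  [ 0.167000   0.171750   0.457625   0.154875]
  [ 0.256000   0.185500   0.215375   0.606875]
det(I−A) = Σ_j (I−A)_1j·C_1j = (0.90)(0.454750) + (-0.05)(0.243750) + (-0.05)(0.167000) + (-0.25)(0.256000) = 0.3247375
(I − A)⁻¹ = adj(I−A) / det(I−A) ≈
  [   1.4004     0.2725     0.2895     0.5951]
  [   0.7506     1.5205     0.4850     0.8907]
  [   0.5143     0.5289     1.4092     0.4769]
  [   0.7883     0.5712     0.6632     1.8688]
First solve x = (I − A)⁻¹ d = adj(I−A)·d / det(I−A); in particular x_1 = (0.454750·675 + 0.088500·1450 + 0.094000·975 + 0.193250·1100) / 0.3247375 = 739.50625 / 0.3247375 ≈ 2277.24316.
Intermediate flow from 4 to 1: z_41 = a_41 · x_1 = 0.25 × 739.50625 / 0.3247375 = 184.8765625 / 0.3247375 ≈ 569.311.

z_41 = 569.311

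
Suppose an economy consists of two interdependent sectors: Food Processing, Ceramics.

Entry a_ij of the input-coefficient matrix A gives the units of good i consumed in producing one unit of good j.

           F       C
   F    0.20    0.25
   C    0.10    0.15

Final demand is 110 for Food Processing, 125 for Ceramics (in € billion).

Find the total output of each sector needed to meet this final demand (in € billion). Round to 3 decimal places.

I − A =
  [   0.80    -0.25]
  [  -0.10     0.85]
det(I−A) = (0.80)(0.85) − (-0.25)(-0.10) = 0.6550
adj(I−A) = [[0.85, 0.25], [0.10, 0.80]]
(I − A)⁻¹ = adj(I−A) / det(I−A) ≈
  [   1.2977     0.3817]
  [   0.1527     1.2214]
x = (I − A)⁻¹ d = adj(I−A)·d / det(I−A), with det(I−A) = 0.6550:
  x_F = (0.85·110 + 0.25·125) / 0.6550 = 124.75 / 0.6550 ≈ 190.458
  x_C = (0.10·110 + 0.80·125) / 0.6550 = 111.00 / 0.6550 ≈ 169.466

x_F = 190.458, x_C = 169.466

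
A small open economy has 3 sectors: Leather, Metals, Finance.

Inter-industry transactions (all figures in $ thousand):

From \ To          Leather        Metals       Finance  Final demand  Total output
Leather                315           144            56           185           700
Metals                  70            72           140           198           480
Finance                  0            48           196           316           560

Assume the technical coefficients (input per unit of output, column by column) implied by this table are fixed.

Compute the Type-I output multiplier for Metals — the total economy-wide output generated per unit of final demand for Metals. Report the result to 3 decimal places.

m_M = 2.290

Technical coefficients a_ij = z_ij / X_j:
  a_LL = 315/700 = 0.45, a_ML = 70/700 = 0.10, a_FL = 0/700 = 0.00
  a_LM = 144/480 = 0.30, a_MM = 72/480 = 0.15, a_FM = 48/480 = 0.10
  a_LF = 56/560 = 0.10, a_MF = 140/560 = 0.25, a_FF = 196/560 = 0.35
I − A =
  [   0.55    -0.30    -0.10]
  [  -0.10     0.85    -0.25]
  [   0.00    -0.10     0.65]
Cofactors of I−A, C_ij = (−1)^(i+j)·(minor ij) (rows/columns in the sector order above):
  C_11 = (0.85)(0.65) − (-0.25)(-0.10) = 0.5275
  C_12 = −[(-0.10)(0.65) − (-0.25)(0.00)] = 0.0650
  C_13 = (-0.10)(-0.10) − (0.85)(0.00) = 0.0100
  C_21 = −[(-0.30)(0.65) − (-0.10)(-0.10)] = 0.2050
  C_22 = (0.55)(0.65) − (-0.10)(0.00) = 0.3575
  C_23 = −[(0.55)(-0.10) − (-0.30)(0.00)] = 0.0550
  C_31 = (-0.30)(-0.25) − (-0.10)(0.85) = 0.1600
  C_32 = −[(0.55)(-0.25) − (-0.10)(-0.10)] = 0.1475
  C_33 = (0.55)(0.85) − (-0.30)(-0.10) = 0.4375
det(I−A) = Σ_j (I−A)_1j·C_1j = (0.55)(0.5275) + (-0.30)(0.0650) + (-0.10)(0.0100) = 0.269625
adj(I−A) = Cᵀ =
  [ 0.5275   0.2050   0.1600]
  [ 0.0650   0.3575   0.1475]
  [ 0.0100   0.0550   0.4375]
(I − A)⁻¹ = adj(I−A) / det(I−A) ≈
  [   1.9564     0.7603     0.5934]
  [   0.2411     1.3259     0.5471]
  [   0.0371     0.2040     1.6226]
The output multiplier for sector j is the column-j sum of the Leontief inverse (I − A)⁻¹ = adj(I−A) / det(I−A).
Column M of adj(I−A): (0.2050, 0.3575, 0.0550); det(I−A) = 0.269625.
m_M = (0.2050 + 0.3575 + 0.0550) / 0.269625 = 0.6175 / 0.269625 ≈ 2.290.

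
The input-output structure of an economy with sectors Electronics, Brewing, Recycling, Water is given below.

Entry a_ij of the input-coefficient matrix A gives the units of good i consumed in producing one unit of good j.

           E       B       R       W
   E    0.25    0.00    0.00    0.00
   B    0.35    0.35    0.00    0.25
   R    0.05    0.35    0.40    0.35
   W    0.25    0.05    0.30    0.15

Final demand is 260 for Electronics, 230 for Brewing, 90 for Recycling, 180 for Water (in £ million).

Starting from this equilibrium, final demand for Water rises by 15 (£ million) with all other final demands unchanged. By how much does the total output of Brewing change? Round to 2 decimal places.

Δx_B = 9.80

I − A =
  [   0.75     0.00     0.00     0.00]
  [  -0.35     0.65     0.00    -0.25]
  [  -0.05    -0.35     0.60    -0.35]
  [  -0.25    -0.05    -0.30     0.85]
Compute the cofactors C_ij = (−1)^(i+j)·(3×3 minor ij) of I−A; the adjugate is their transpose:
adj(I−A) = Cᵀ =
  [ 0.22950   0.00000   0.00000   0.00000]
  [ 0.18300   0.30375   0.05625   0.11250]
  [ 0.21600   0.23625   0.40500   0.23625]
  [ 0.15450   0.10125   0.14625   0.29250]
det(I−A) = Σ_j (I−A)_1j·C_1j = (0.75)(0.22950) + (0.00)(0.18300) + (0.00)(0.21600) + (0.00)(0.15450) = 0.172125
(I − A)⁻¹ = adj(I−A) / det(I−A) ≈
  [   1.3333     0.0000     0.0000     0.0000]
  [   1.0632     1.7647     0.3268     0.6536]
  [   1.2549     1.3725     2.3529     1.3725]
  [   0.8976     0.5882     0.8497     1.6993]
Δx = (I − A)⁻¹ Δd with Δd having +15 in the Water component and 0 elsewhere.
So Δx_B = L_BW · (+15), where L_BW = adj(I−A)_BW / det(I−A) = 0.11250 / 0.172125.
Δx_B = 0.11250 × (+15) / 0.172125 = 1.6875 / 0.172125 ≈ 9.80.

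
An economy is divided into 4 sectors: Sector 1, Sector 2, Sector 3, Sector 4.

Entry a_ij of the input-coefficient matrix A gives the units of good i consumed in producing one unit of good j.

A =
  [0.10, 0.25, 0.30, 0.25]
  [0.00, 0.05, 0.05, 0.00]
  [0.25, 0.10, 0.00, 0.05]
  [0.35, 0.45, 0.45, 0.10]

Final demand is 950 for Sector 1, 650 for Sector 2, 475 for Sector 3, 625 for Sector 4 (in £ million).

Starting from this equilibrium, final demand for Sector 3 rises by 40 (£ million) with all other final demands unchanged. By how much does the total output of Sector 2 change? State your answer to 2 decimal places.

Δx_2 = 2.57

I − A =
  [   0.90    -0.25    -0.30    -0.25]
  [   0.00     0.95    -0.05     0.00]
  [  -0.25    -0.10     1.00    -0.05]
  [  -0.35    -0.45    -0.45     0.90]
Compute the cofactors C_ij = (−1)^(i+j)·(3×3 minor ij) of I−A; the adjugate is their transpose:
adj(I−A) = Cᵀ =
  [ 0.828000   0.376875   0.380250   0.251125]
  [ 0.012125   0.601375   0.036125   0.005375]
  [ 0.230375   0.181250   0.686375   0.102125]
  [ 0.443250   0.537875   0.509125   0.776125]
det(I−A) = Σ_j (I−A)_1j·C_1j = (0.90)(0.828000) + (-0.25)(0.012125) + (-0.30)(0.230375) + (-0.25)(0.443250) = 0.56224375
(I − A)⁻¹ = adj(I−A) / det(I−A) ≈
  [   1.4727     0.6703     0.6763     0.4466]
  [   0.0216     1.0696     0.0643     0.0096]
  [   0.4097     0.3224     1.2208     0.1816]
  [   0.7884     0.9567     0.9055     1.3804]
Δx = (I − A)⁻¹ Δd with Δd having +40 in the Sector 3 component and 0 elsewhere.
So Δx_2 = L_23 · (+40), where L_23 = adj(I−A)_23 / det(I−A) = 0.036125 / 0.56224375.
Δx_2 = 0.036125 × (+40) / 0.56224375 = 1.445 / 0.56224375 ≈ 2.57.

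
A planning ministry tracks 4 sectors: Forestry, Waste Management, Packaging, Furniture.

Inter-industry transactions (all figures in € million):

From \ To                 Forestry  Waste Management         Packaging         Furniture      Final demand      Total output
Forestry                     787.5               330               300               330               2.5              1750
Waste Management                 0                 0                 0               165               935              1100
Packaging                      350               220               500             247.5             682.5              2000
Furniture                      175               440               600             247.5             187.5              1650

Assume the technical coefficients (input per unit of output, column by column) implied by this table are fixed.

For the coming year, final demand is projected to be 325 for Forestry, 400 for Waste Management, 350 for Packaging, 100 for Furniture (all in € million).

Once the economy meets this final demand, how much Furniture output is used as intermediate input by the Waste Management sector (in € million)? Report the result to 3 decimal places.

z_42 = 198.187

Technical coefficients a_ij = z_ij / X_j:
  a_11 = 787.5/1750 = 0.45, a_21 = 0/1750 = 0.00, a_31 = 350/1750 = 0.20, a_41 = 175/1750 = 0.10
  a_12 = 330/1100 = 0.30, a_22 = 0/1100 = 0.00, a_32 = 220/1100 = 0.20, a_42 = 440/1100 = 0.40
  a_13 = 300/2000 = 0.15, a_23 = 0/2000 = 0.00, a_33 = 500/2000 = 0.25, a_43 = 600/2000 = 0.30
  a_14 = 330/1650 = 0.20, a_24 = 165/1650 = 0.10, a_34 = 247.5/1650 = 0.15, a_44 = 247.5/1650 = 0.15
I − A =
  [   0.55    -0.30    -0.15    -0.20]
  [   0.00     1.00     0.00    -0.10]
  [  -0.20    -0.20     0.75    -0.15]
  [  -0.10    -0.40    -0.30     0.85]
Compute the cofactors C_ij = (−1)^(i+j)·(3×3 minor ij) of I−A; the adjugate is their transpose:
adj(I−A) = Cᵀ =
  [ 0.556500   0.284250   0.190500   0.198000]
  [ 0.013500   0.271125   0.018000   0.038250]
  [ 0.179000   0.194000   0.422500   0.139500]
  [ 0.135000   0.229500   0.180000   0.382500]
det(I−A) = Σ_j (I−A)_1j·C_1j = (0.55)(0.556500) + (-0.30)(0.013500) + (-0.15)(0.179000) + (-0.20)(0.135000) = 0.248175
(I − A)⁻¹ = adj(I−A) / det(I−A) ≈
  [   2.2424     1.1454     0.7676     0.7978]
  [   0.0544     1.0925     0.0725     0.1541]
  [   0.7213     0.7817     1.7024     0.5621]
  [   0.5440     0.9248     0.7253     1.5413]
First solve x = (I − A)⁻¹ d = adj(I−A)·d / det(I−A); in particular x_2 = (0.013500·325 + 0.271125·400 + 0.018000·350 + 0.038250·100) / 0.248175 = 122.9625 / 0.248175 ≈ 495.46691.
Intermediate flow from 4 to 2: z_42 = a_42 · x_2 = 0.40 × 122.9625 / 0.248175 = 49.185 / 0.248175 ≈ 198.187.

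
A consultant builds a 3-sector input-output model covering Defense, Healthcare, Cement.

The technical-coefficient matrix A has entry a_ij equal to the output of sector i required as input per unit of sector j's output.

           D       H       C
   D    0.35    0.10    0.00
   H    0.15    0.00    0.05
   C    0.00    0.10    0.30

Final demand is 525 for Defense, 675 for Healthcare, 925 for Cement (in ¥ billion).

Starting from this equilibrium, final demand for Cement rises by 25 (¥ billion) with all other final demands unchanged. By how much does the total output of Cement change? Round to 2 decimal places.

I − A =
  [   0.65    -0.10     0.00]
  [  -0.15     1.00    -0.05]
  [   0.00    -0.10     0.70]
Cofactors of I−A, C_ij = (−1)^(i+j)·(minor ij) (rows/columns in the sector order above):
  C_11 = (1.00)(0.70) − (-0.05)(-0.10) = 0.6950
  C_12 = −[(-0.15)(0.70) − (-0.05)(0.00)] = 0.1050
  C_13 = (-0.15)(-0.10) − (1.00)(0.00) = 0.0150
  C_21 = −[(-0.10)(0.70) − (0.00)(-0.10)] = 0.0700
  C_22 = (0.65)(0.70) − (0.00)(0.00) = 0.4550
  C_23 = −[(0.65)(-0.10) − (-0.10)(0.00)] = 0.0650
  C_31 = (-0.10)(-0.05) − (0.00)(1.00) = 0.0050
  C_32 = −[(0.65)(-0.05) − (0.00)(-0.15)] = 0.0325
  C_33 = (0.65)(1.00) − (-0.10)(-0.15) = 0.6350
det(I−A) = Σ_j (I−A)_1j·C_1j = (0.65)(0.6950) + (-0.10)(0.1050) + (0.00)(0.0150) = 0.44125
adj(I−A) = Cᵀ =
  [ 0.6950   0.0700   0.0050]
  [ 0.1050   0.4550   0.0325]
  [ 0.0150   0.0650   0.6350]
(I − A)⁻¹ = adj(I−A) / det(I−A) ≈
  [   1.5751     0.1586     0.0113]
  [   0.2380     1.0312     0.0737]
  [   0.0340     0.1473     1.4391]
Δx = (I − A)⁻¹ Δd with Δd having +25 in the Cement component and 0 elsewhere.
So Δx_C = L_CC · (+25), where L_CC = adj(I−A)_CC / det(I−A) = 0.6350 / 0.44125.
Δx_C = 0.6350 × (+25) / 0.44125 = 15.875 / 0.44125 ≈ 35.98.

Δx_C = 35.98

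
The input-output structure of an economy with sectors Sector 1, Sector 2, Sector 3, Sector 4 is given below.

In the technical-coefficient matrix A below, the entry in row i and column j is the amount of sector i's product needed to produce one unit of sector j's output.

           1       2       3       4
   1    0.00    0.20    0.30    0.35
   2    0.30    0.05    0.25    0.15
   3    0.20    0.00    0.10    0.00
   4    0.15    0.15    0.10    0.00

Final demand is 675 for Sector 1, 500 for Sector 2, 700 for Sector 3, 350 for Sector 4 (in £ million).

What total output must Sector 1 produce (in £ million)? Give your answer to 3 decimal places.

x_1 = 1643.958

I − A =
  [   1.00    -0.20    -0.30    -0.35]
  [  -0.30     0.95    -0.25    -0.15]
  [  -0.20     0.00     0.90     0.00]
  [  -0.15    -0.15    -0.10     1.00]
Compute the cofactors C_ij = (−1)^(i+j)·(3×3 minor ij) of I−A; the adjugate is their transpose:
adj(I−A) = Cᵀ =
  [ 0.834750   0.227250   0.377625   0.326250]
  [ 0.343250   0.785750   0.359125   0.238000]
  [ 0.185500   0.050500   0.797375   0.072500]
  [ 0.195250   0.157000   0.190250   0.734000]
det(I−A) = Σ_j (I−A)_1j·C_1j = (1.00)(0.834750) + (-0.20)(0.343250) + (-0.30)(0.185500) + (-0.35)(0.195250) = 0.6421125
(I − A)⁻¹ = adj(I−A) / det(I−A) ≈
  [   1.3000     0.3539     0.5881     0.5081]
  [   0.5346     1.2237     0.5593     0.3707]
  [   0.2889     0.0786     1.2418     0.1129]
  [   0.3041     0.2445     0.2963     1.1431]
x = (I − A)⁻¹ d = adj(I−A)·d / det(I−A), with det(I−A) = 0.6421125:
  x_1 = (0.834750·675 + 0.227250·500 + 0.377625·700 + 0.326250·350) / 0.6421125 = 1055.60625 / 0.6421125 ≈ 1643.958
  x_2 = (0.343250·675 + 0.785750·500 + 0.359125·700 + 0.238000·350) / 0.6421125 = 959.25625 / 0.6421125 ≈ 1493.907
  x_3 = (0.185500·675 + 0.050500·500 + 0.797375·700 + 0.072500·350) / 0.6421125 = 734.00 / 0.6421125 ≈ 1143.102
  x_4 = (0.195250·675 + 0.157000·500 + 0.190250·700 + 0.734000·350) / 0.6421125 = 600.36875 / 0.6421125 ≈ 934.990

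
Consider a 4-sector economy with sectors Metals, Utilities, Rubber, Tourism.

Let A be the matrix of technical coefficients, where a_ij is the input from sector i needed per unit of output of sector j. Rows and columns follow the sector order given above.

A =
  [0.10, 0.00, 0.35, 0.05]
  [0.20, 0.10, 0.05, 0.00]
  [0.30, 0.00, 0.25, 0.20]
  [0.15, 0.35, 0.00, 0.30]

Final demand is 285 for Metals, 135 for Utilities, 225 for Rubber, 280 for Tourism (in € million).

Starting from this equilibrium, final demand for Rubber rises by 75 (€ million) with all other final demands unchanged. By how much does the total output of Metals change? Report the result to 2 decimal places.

I − A =
  [   0.90     0.00    -0.35    -0.05]
  [  -0.20     0.90    -0.05     0.00]
  [  -0.30     0.00     0.75    -0.20]
  [  -0.15    -0.35     0.00     0.70]
Compute the cofactors C_ij = (−1)^(i+j)·(3×3 minor ij) of I−A; the adjugate is their transpose:
adj(I−A) = Cᵀ =
  [ 0.469000   0.037625   0.221375   0.096750]
  [ 0.117000   0.382875   0.080125   0.031250]
  [ 0.230000   0.068250   0.556750   0.175500]
  [ 0.159000   0.199500   0.087500   0.513000]
det(I−A) = Σ_j (I−A)_1j·C_1j = (0.90)(0.469000) + (0.00)(0.117000) + (-0.35)(0.230000) + (-0.05)(0.159000) = 0.33365
(I − A)⁻¹ = adj(I−A) / det(I−A) ≈
  [   1.4057     0.1128     0.6635     0.2900]
  [   0.3507     1.1475     0.2401     0.0937]
  [   0.6893     0.2046     1.6687     0.5260]
  [   0.4765     0.5979     0.2623     1.5375]
Δx = (I − A)⁻¹ Δd with Δd having +75 in the Rubber component and 0 elsewhere.
So Δx_1 = L_13 · (+75), where L_13 = adj(I−A)_13 / det(I−A) = 0.221375 / 0.33365.
Δx_1 = 0.221375 × (+75) / 0.33365 = 16.603125 / 0.33365 ≈ 49.76.

Δx_1 = 49.76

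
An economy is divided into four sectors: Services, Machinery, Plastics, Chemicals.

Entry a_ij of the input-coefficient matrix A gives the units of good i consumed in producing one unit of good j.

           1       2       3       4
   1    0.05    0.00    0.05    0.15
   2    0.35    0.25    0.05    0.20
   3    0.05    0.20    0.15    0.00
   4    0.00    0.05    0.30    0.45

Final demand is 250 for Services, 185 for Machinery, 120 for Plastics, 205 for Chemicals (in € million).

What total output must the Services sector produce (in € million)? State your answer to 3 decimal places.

I − A =
  [   0.95     0.00    -0.05    -0.15]
  [  -0.35     0.75    -0.05    -0.20]
  [  -0.05    -0.20     0.85     0.00]
  [   0.00    -0.05    -0.30     0.55]
Compute the cofactors C_ij = (−1)^(i+j)·(3×3 minor ij) of I−A; the adjugate is their transpose:
adj(I−A) = Cᵀ =
  [ 0.324625   0.020875   0.054250   0.096125]
  [ 0.168000   0.440500   0.108500   0.206000]
  [ 0.058625   0.104875   0.379750   0.054125]
  [ 0.047250   0.097250   0.217000   0.590750]
det(I−A) = Σ_j (I−A)_1j·C_1j = (0.95)(0.324625) + (0.00)(0.168000) + (-0.05)(0.058625) + (-0.15)(0.047250) = 0.298375
(I − A)⁻¹ = adj(I−A) / det(I−A) ≈
  [   1.0880     0.0700     0.1818     0.3222]
  [   0.5630     1.4763     0.3636     0.6904]
  [   0.1965     0.3515     1.2727     0.1814]
  [   0.1584     0.3259     0.7273     1.9799]
x = (I − A)⁻¹ d = adj(I−A)·d / det(I−A), with det(I−A) = 0.298375:
  x_1 = (0.324625·250 + 0.020875·185 + 0.054250·120 + 0.096125·205) / 0.298375 = 111.23375 / 0.298375 ≈ 372.798
  x_2 = (0.168000·250 + 0.440500·185 + 0.108500·120 + 0.206000·205) / 0.298375 = 178.7425 / 0.298375 ≈ 599.053
  x_3 = (0.058625·250 + 0.104875·185 + 0.379750·120 + 0.054125·205) / 0.298375 = 90.72375 / 0.298375 ≈ 304.059
  x_4 = (0.047250·250 + 0.097250·185 + 0.217000·120 + 0.590750·205) / 0.298375 = 176.9475 / 0.298375 ≈ 593.037

x_1 = 372.798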